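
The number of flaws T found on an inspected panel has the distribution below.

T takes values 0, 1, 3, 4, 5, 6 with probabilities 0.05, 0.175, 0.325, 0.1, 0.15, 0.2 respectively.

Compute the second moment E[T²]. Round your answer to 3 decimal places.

15.650

E[T²] = (0)²(0.05) + (1)²(0.175) + (3)²(0.325) + (4)²(0.1) + (5)²(0.15) + (6)²(0.2) = 15.65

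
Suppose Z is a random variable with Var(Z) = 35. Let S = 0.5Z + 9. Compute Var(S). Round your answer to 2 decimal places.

8.75

Var(0.5Z + 9) = (0.5)²·Var(Z) = 0.25·35 = 8.75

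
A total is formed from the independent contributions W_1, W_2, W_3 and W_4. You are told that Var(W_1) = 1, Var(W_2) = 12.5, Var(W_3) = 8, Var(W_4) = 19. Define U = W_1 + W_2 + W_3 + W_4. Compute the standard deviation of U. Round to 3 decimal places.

6.364

By independence, Var(U) = (1)²Var(W_1) + (1)²Var(W_2) + (1)²Var(W_3) + (1)²Var(W_4)
= (1)²·1 + (1)²·12.5 + (1)²·8 + (1)²·19 = 40.5
sd(U) = √40.5 ≈ 6.364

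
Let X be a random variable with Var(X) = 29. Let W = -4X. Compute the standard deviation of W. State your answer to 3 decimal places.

21.541

Var(-4X) = (-4)²·29 = 464
SD(W) = √464 ≈ 21.541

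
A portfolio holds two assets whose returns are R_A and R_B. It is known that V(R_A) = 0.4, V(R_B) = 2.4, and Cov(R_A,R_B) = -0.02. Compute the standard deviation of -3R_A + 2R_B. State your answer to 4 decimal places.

3.6661

V(-3R_A + 2R_B) = (-3)²·V(R_A) + (2)²·V(R_B) + 2·(-3)·(2)·Cov(R_A,R_B)
= 9·0.4 + 4·2.4 + -12·-0.02 = 13.44
SD(-3R_A + 2R_B) = √13.44 ≈ 3.6661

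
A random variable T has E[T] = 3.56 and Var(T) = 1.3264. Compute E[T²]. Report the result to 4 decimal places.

E[T²] = Var(T) + (E[T])² = 1.3264 + (3.56)² = 14

14.0000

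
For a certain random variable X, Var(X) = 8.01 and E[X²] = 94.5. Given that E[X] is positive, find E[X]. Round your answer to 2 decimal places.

(E[X])² = E[X²] − Var(X) = 94.5 − 8.01 = 86.49
E[X] = √86.49 = 9.3

9.30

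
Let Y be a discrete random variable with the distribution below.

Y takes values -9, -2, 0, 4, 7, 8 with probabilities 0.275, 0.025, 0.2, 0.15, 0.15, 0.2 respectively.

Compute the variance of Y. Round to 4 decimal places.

E[Y] = (-9)(0.275) + (-2)(0.025) + (0)(0.2) + (4)(0.15) + (7)(0.15) + (8)(0.2) = 0.725
E[Y²] = (-9)²(0.275) + (-2)²(0.025) + (0)²(0.2) + (4)²(0.15) + (7)²(0.15) + (8)²(0.2) = 44.925
var(Y) = E[Y²] − (E[Y])² = 44.925 − (0.725)² = 44.399375

44.3994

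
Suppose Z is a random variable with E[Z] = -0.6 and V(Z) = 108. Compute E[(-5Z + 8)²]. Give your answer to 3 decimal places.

E[-5Z + 8] = -5·-0.6 + 8 = 11
V(-5Z + 8) = (-5)²·108 = 2700
E[(-5Z + 8)²] = V((-5Z + 8)) + (E[(-5Z + 8)])² = 2700 + (11)² = 2821

2821.000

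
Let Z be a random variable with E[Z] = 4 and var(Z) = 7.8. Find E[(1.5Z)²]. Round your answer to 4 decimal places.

53.5500

E[1.5Z] = 1.5·4 = 6
var(1.5Z) = (1.5)²·7.8 = 17.55
E[(1.5Z)²] = var((1.5Z)) + (E[(1.5Z)])² = 17.55 + (6)² = 53.55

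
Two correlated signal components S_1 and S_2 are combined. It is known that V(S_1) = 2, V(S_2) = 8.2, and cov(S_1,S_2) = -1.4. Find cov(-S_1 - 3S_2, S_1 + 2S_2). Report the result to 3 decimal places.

cov(-S_1 - 3S_2, S_1 + 2S_2) = (-1)(1)V(S_1) + (-3)(2)V(S_2) + [(-1)(2) + (-3)(1)]cov(S_1,S_2)
= -1·2 + -6·8.2 + -5·-1.4 = -44.2

-44.200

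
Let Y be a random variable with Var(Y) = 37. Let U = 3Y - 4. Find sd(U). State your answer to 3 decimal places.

18.248

Var(3Y - 4) = (3)²·37 = 333
sd(U) = √333 ≈ 18.248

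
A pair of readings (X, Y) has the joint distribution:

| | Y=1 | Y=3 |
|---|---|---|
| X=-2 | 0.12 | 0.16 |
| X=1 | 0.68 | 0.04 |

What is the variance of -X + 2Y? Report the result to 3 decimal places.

E[X] = 0.16,  E[Y] = 1.4,  E[XY] = -0.4
Var(X) = 1.84 − (0.16)² = 1.8144;  Var(Y) = 2.6 − (1.4)² = 0.64
Cov(X,Y) = -0.4 − (0.16)(1.4) = -0.624
Var(-X + 2Y) = (-1)²·1.8144 + (2)²·0.64 + 2·(-1)·(2)·-0.624 = 6.8704

6.870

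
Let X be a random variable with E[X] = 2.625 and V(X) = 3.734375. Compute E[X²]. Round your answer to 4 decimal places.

E[X²] = V(X) + (E[X])² = 3.734375 + (2.625)² = 10.625

10.6250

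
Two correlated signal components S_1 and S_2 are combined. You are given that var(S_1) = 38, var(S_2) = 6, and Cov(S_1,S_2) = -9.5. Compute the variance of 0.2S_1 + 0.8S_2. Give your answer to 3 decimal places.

2.320

var(0.2S_1 + 0.8S_2) = (0.2)²·var(S_1) + (0.8)²·var(S_2) + 2·(0.2)·(0.8)·Cov(S_1,S_2)
= 0.04·38 + 0.64·6 + 0.32·-9.5 = 2.32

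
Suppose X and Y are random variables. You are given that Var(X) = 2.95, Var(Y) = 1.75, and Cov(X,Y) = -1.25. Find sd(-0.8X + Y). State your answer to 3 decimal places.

2.374

Var(-0.8X + Y) = (-0.8)²·Var(X) + (1)²·Var(Y) + 2·(-0.8)·(1)·Cov(X,Y)
= 0.64·2.95 + 1·1.75 + -1.6·-1.25 = 5.638
sd(-0.8X + Y) = √5.638 ≈ 2.374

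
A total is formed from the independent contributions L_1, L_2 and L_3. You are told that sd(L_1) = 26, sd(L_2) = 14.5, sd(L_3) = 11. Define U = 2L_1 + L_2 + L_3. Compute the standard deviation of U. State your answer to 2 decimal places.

Var(L_1) = 676, Var(L_2) = 210.25, Var(L_3) = 121
By independence, Var(U) = (2)²Var(L_1) + (1)²Var(L_2) + (1)²Var(L_3)
= (2)²·676 + (1)²·210.25 + (1)²·121 = 3035.25
sd(U) = √3035.25 ≈ 55.09

55.09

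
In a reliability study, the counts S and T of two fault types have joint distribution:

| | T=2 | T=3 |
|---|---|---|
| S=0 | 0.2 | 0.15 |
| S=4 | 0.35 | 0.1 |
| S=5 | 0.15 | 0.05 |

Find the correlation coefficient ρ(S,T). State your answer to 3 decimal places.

-0.199

E[S] = 2.8,  E[T] = 2.3
E[ST] = 6.25
Cov(S,T) = E[ST] − E[S]E[T] = 6.25 − (2.8)(2.3) = -0.19
V(S) = 4.36,  V(T) = 0.21
ρ = -0.19 / √(4.36·0.21) ≈ -0.199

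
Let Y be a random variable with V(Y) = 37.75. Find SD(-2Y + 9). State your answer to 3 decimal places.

12.288

V(-2Y + 9) = (-2)²·37.75 = 151
SD(-2Y + 9) = √151 ≈ 12.288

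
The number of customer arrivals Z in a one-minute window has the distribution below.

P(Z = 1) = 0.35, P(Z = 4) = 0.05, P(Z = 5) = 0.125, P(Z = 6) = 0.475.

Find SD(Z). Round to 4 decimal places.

2.2747

E[Z] = (1)(0.35) + (4)(0.05) + (5)(0.125) + (6)(0.475) = 4.025
E[Z²] = (1)²(0.35) + (4)²(0.05) + (5)²(0.125) + (6)²(0.475) = 21.375
Var(Z) = E[Z²] − (E[Z])² = 21.375 − (4.025)² = 5.174375
SD(Z) = √5.174375 ≈ 2.2747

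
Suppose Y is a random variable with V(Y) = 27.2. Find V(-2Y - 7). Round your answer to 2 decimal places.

108.80

V(-2Y - 7) = (-2)²·V(Y) = 4·27.2 = 108.8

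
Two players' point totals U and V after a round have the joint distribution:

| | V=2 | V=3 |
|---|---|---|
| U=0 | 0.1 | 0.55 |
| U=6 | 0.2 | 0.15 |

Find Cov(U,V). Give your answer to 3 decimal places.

-0.570

E[U] = 2.1,  E[V] = 2.7
E[UV] = 5.1
Cov(U,V) = E[UV] − E[U]E[V] = 5.1 − (2.1)(2.7) = -0.57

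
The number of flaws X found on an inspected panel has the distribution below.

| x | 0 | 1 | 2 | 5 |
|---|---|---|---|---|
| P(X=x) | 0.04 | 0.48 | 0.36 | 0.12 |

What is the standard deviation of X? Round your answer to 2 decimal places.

E[X] = (0)(0.04) + (1)(0.48) + (2)(0.36) + (5)(0.12) = 1.8
E[X²] = (0)²(0.04) + (1)²(0.48) + (2)²(0.36) + (5)²(0.12) = 4.92
var(X) = E[X²] − (E[X])² = 4.92 − (1.8)² = 1.68
SD(X) = √1.68 ≈ 1.30

1.30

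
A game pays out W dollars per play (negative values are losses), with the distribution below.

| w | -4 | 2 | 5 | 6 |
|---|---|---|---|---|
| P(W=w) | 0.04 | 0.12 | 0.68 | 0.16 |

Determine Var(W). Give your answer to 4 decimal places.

4.1664

E[W] = (-4)(0.04) + (2)(0.12) + (5)(0.68) + (6)(0.16) = 4.44
E[W²] = (-4)²(0.04) + (2)²(0.12) + (5)²(0.68) + (6)²(0.16) = 23.88
Var(W) = E[W²] − (E[W])² = 23.88 − (4.44)² = 4.1664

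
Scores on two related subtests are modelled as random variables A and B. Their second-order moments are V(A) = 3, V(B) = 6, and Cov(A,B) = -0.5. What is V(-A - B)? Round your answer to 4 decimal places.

V(-A - B) = (-1)²·V(A) + (-1)²·V(B) + 2·(-1)·(-1)·Cov(A,B)
= 1·3 + 1·6 + 2·-0.5 = 8

8.0000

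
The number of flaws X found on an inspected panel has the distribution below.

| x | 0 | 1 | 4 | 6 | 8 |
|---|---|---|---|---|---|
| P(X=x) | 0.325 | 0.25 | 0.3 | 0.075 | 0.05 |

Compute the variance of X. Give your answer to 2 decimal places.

E[X] = (0)(0.325) + (1)(0.25) + (4)(0.3) + (6)(0.075) + (8)(0.05) = 2.3
E[X²] = (0)²(0.325) + (1)²(0.25) + (4)²(0.3) + (6)²(0.075) + (8)²(0.05) = 10.95
V(X) = E[X²] − (E[X])² = 10.95 − (2.3)² = 5.66

5.66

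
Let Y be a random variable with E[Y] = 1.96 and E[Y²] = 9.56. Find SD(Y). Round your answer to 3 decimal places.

Var(Y) = 9.56 − (1.96)² = 5.7184
SD(Y) = √5.7184 ≈ 2.391

2.391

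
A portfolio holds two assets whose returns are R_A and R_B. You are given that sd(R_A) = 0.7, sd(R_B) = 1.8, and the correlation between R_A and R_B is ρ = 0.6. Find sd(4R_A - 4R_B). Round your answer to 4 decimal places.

V(R_A) = (0.7)² = 0.49;  V(R_B) = (1.8)² = 3.24
cov(R_A,R_B) = ρ·sd(R_A)·sd(R_B) = 0.6·0.7·1.8 = 0.756
V(4R_A - 4R_B) = (4)²·V(R_A) + (-4)²·V(R_B) + 2·(4)·(-4)·cov(R_A,R_B)
= 16·0.49 + 16·3.24 + -32·0.756 = 35.488
sd(4R_A - 4R_B) = √35.488 ≈ 5.9572

5.9572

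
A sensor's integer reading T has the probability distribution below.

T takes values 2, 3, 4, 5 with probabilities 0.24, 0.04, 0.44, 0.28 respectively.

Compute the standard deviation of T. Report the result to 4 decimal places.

E[T] = (2)(0.24) + (3)(0.04) + (4)(0.44) + (5)(0.28) = 3.76
E[T²] = (2)²(0.24) + (3)²(0.04) + (4)²(0.44) + (5)²(0.28) = 15.36
Var(T) = E[T²] − (E[T])² = 15.36 − (3.76)² = 1.2224
σ(T) = √1.2224 ≈ 1.1056

1.1056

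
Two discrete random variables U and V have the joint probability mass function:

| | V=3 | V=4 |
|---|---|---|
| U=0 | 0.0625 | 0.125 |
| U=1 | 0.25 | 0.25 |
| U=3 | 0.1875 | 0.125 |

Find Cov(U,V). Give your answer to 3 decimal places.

-0.094

E[U] = 1.4375,  E[V] = 3.5
E[UV] = 4.9375
Cov(U,V) = E[UV] − E[U]E[V] = 4.9375 − (1.4375)(3.5) = -0.09375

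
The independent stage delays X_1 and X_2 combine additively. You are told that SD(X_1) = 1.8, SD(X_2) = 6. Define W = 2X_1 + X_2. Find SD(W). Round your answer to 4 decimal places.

Var(X_1) = 3.24, Var(X_2) = 36
By independence, Var(W) = (2)²Var(X_1) + (1)²Var(X_2)
= (2)²·3.24 + (1)²·36 = 48.96
SD(W) = √48.96 ≈ 6.9971

6.9971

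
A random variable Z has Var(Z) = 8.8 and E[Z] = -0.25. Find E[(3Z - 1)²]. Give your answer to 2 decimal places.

82.26

E[3Z - 1] = 3·-0.25 − 1 = -1.75
Var(3Z - 1) = (3)²·8.8 = 79.2
E[(3Z - 1)²] = Var((3Z - 1)) + (E[(3Z - 1)])² = 79.2 + (-1.75)² = 82.2625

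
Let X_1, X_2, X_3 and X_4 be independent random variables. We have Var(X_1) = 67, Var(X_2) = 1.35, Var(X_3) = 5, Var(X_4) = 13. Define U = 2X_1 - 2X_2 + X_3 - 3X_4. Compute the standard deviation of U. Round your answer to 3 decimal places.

By independence, Var(U) = (2)²Var(X_1) + (-2)²Var(X_2) + (1)²Var(X_3) + (-3)²Var(X_4)
= (2)²·67 + (-2)²·1.35 + (1)²·5 + (-3)²·13 = 395.4
sd(U) = √395.4 ≈ 19.885

19.885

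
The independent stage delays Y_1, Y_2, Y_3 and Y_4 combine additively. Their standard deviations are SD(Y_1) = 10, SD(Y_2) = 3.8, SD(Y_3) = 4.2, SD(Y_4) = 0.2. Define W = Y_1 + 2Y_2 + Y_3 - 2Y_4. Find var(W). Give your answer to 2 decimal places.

var(Y_1) = 100, var(Y_2) = 14.44, var(Y_3) = 17.64, var(Y_4) = 0.04
By independence, var(W) = (1)²var(Y_1) + (2)²var(Y_2) + (1)²var(Y_3) + (-2)²var(Y_4)
= (1)²·100 + (2)²·14.44 + (1)²·17.64 + (-2)²·0.04 = 175.56

175.56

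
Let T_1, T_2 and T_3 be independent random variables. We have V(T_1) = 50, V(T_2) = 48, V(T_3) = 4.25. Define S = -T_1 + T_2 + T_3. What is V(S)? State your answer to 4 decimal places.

By independence, V(S) = (-1)²V(T_1) + (1)²V(T_2) + (1)²V(T_3)
= (-1)²·50 + (1)²·48 + (1)²·4.25 = 102.25

102.2500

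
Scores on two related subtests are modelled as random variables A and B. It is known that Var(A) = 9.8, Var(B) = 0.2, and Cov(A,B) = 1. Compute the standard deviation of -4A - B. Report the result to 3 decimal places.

12.845

Var(-4A - B) = (-4)²·Var(A) + (-1)²·Var(B) + 2·(-4)·(-1)·Cov(A,B)
= 16·9.8 + 1·0.2 + 8·1 = 165
σ(-4A - B) = √165 ≈ 12.845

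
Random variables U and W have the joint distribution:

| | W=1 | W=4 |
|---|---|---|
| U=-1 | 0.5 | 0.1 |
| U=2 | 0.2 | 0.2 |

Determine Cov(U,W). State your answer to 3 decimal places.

0.720

E[U] = 0.2,  E[W] = 1.9
E[UW] = 1.1
Cov(U,W) = E[UW] − E[U]E[W] = 1.1 − (0.2)(1.9) = 0.72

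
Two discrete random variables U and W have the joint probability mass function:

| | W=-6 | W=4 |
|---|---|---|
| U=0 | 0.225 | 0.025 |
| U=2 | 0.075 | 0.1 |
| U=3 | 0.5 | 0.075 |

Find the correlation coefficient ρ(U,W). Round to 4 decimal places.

E[U] = 2.075,  E[W] = -4
E[UW] = -8.2
Cov(U,W) = E[UW] − E[U]E[W] = -8.2 − (2.075)(-4) = 0.1
V(U) = 1.569375,  V(W) = 16
ρ = 0.1 / √(1.569375·16) ≈ 0.0200

0.0200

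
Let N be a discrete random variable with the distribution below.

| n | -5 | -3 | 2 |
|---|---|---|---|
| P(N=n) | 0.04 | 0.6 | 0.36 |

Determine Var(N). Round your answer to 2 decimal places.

E[N] = (-5)(0.04) + (-3)(0.6) + (2)(0.36) = -1.28
E[N²] = (-5)²(0.04) + (-3)²(0.6) + (2)²(0.36) = 7.84
Var(N) = E[N²] − (E[N])² = 7.84 − (-1.28)² = 6.2016

6.20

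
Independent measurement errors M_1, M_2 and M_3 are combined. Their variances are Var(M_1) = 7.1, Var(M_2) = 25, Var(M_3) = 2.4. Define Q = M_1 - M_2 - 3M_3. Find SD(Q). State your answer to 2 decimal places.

By independence, Var(Q) = (1)²Var(M_1) + (-1)²Var(M_2) + (-3)²Var(M_3)
= (1)²·7.1 + (-1)²·25 + (-3)²·2.4 = 53.7
SD(Q) = √53.7 ≈ 7.33

7.33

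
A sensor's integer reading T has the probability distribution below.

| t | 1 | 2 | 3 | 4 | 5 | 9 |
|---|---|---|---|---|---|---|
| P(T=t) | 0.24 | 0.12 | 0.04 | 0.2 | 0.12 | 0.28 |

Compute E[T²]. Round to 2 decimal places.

29.96

E[T²] = (1)²(0.24) + (2)²(0.12) + (3)²(0.04) + (4)²(0.2) + (5)²(0.12) + (9)²(0.28) = 29.96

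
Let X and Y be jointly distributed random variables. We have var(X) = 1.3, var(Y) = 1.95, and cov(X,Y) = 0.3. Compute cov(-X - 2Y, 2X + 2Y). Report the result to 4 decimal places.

cov(-X - 2Y, 2X + 2Y) = (-1)(2)var(X) + (-2)(2)var(Y) + [(-1)(2) + (-2)(2)]cov(X,Y)
= -2·1.3 + -4·1.95 + -6·0.3 = -12.2

-12.2000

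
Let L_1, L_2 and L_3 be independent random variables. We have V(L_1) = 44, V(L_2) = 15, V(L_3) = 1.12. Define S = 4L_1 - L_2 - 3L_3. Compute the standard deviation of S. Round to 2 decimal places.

By independence, V(S) = (4)²V(L_1) + (-1)²V(L_2) + (-3)²V(L_3)
= (4)²·44 + (-1)²·15 + (-3)²·1.12 = 729.08
SD(S) = √729.08 ≈ 27.00

27.00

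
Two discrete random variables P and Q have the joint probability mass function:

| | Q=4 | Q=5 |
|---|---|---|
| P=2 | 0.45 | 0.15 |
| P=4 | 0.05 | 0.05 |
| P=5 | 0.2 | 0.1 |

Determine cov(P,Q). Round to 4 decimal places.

0.0700

E[P] = 3.1,  E[Q] = 4.3
E[PQ] = 13.4
cov(P,Q) = E[PQ] − E[P]E[Q] = 13.4 − (3.1)(4.3) = 0.07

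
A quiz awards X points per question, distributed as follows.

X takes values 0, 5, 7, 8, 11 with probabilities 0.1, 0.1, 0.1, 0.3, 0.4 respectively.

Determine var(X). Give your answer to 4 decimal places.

11.0000

E[X] = (0)(0.1) + (5)(0.1) + (7)(0.1) + (8)(0.3) + (11)(0.4) = 8
E[X²] = (0)²(0.1) + (5)²(0.1) + (7)²(0.1) + (8)²(0.3) + (11)²(0.4) = 75
var(X) = E[X²] − (E[X])² = 75 − (8)² = 11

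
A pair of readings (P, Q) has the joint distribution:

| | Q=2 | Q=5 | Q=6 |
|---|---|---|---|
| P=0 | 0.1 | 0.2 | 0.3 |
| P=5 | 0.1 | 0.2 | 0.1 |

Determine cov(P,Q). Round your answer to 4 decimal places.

E[P] = 2,  E[Q] = 4.8
E[PQ] = 9
cov(P,Q) = E[PQ] − E[P]E[Q] = 9 − (2)(4.8) = -0.6

-0.6000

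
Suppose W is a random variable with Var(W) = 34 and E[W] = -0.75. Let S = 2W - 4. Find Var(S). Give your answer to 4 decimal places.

Var(2W - 4) = (2)²·Var(W) = 4·34 = 136

136.0000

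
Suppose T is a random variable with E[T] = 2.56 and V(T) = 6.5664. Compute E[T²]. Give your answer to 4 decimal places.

13.1200

E[T²] = V(T) + (E[T])² = 6.5664 + (2.56)² = 13.12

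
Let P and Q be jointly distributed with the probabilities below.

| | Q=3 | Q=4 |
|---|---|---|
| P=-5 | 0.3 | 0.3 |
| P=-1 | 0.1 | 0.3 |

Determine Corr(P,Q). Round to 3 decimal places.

0.250

E[P] = -3.4,  E[Q] = 3.6
E[PQ] = -12
Cov(P,Q) = E[PQ] − E[P]E[Q] = -12 − (-3.4)(3.6) = 0.24
Var(P) = 3.84,  Var(Q) = 0.24
ρ = 0.24 / √(3.84·0.24) ≈ 0.250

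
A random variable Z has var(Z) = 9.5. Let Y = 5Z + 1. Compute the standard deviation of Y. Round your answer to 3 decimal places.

15.411

var(5Z + 1) = (5)²·9.5 = 237.5
SD(Y) = √237.5 ≈ 15.411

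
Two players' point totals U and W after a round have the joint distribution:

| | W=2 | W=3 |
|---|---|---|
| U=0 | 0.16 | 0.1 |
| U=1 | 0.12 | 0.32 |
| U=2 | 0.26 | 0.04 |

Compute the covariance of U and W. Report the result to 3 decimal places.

-0.078

E[U] = 1.04,  E[W] = 2.46
E[UW] = 2.48
cov(U,W) = E[UW] − E[U]E[W] = 2.48 − (1.04)(2.46) = -0.0784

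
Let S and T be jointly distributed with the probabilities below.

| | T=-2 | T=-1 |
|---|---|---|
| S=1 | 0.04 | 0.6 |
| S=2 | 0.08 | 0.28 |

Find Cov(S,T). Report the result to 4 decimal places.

-0.0368

E[S] = 1.36,  E[T] = -1.12
E[ST] = -1.56
Cov(S,T) = E[ST] − E[S]E[T] = -1.56 − (1.36)(-1.12) = -0.0368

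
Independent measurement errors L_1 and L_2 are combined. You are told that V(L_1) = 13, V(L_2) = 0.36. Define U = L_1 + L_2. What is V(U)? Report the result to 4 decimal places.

By independence, V(U) = (1)²V(L_1) + (1)²V(L_2)
= (1)²·13 + (1)²·0.36 = 13.36

13.3600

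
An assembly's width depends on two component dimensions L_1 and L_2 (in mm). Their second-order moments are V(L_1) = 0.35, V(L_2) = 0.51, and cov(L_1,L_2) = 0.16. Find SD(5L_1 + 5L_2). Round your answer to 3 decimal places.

V(5L_1 + 5L_2) = (5)²·V(L_1) + (5)²·V(L_2) + 2·(5)·(5)·cov(L_1,L_2)
= 25·0.35 + 25·0.51 + 50·0.16 = 29.5
SD(5L_1 + 5L_2) = √29.5 ≈ 5.431

5.431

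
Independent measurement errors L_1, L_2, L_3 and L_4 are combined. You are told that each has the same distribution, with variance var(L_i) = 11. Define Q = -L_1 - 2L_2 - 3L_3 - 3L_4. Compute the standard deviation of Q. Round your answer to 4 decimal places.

15.9060

By independence, var(Q) = (-1)²var(L_1) + (-2)²var(L_2) + (-3)²var(L_3) + (-3)²var(L_4)
= (-1)²·11 + (-2)²·11 + (-3)²·11 + (-3)²·11 = 253
SD(Q) = √253 ≈ 15.9060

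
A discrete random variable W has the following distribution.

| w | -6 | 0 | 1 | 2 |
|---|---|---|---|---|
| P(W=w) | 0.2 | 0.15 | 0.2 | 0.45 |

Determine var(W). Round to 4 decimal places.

9.1900

E[W] = (-6)(0.2) + (0)(0.15) + (1)(0.2) + (2)(0.45) = -0.1
E[W²] = (-6)²(0.2) + (0)²(0.15) + (1)²(0.2) + (2)²(0.45) = 9.2
var(W) = E[W²] − (E[W])² = 9.2 − (-0.1)² = 9.19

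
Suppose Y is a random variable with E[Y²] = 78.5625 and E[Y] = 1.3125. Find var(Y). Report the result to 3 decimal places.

76.840

var(Y) = 78.5625 − (1.3125)² = 76.83984375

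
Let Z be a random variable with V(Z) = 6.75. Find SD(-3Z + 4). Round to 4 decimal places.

7.7942

V(-3Z + 4) = (-3)²·6.75 = 60.75
SD(-3Z + 4) = √60.75 ≈ 7.7942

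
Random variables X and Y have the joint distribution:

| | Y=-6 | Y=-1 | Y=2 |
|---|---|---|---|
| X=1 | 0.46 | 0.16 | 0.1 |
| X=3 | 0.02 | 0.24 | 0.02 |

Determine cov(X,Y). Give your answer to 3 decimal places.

1.062

E[X] = 1.56,  E[Y] = -3.04
E[XY] = -3.68
cov(X,Y) = E[XY] − E[X]E[Y] = -3.68 − (1.56)(-3.04) = 1.0624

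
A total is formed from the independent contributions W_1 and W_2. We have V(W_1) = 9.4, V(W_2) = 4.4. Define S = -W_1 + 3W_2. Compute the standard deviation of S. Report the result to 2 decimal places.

By independence, V(S) = (-1)²V(W_1) + (3)²V(W_2)
= (-1)²·9.4 + (3)²·4.4 = 49
sd(S) = √49 ≈ 7.00

7.00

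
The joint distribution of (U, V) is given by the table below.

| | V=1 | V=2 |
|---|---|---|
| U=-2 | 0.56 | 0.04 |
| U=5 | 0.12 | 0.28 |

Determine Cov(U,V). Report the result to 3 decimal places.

1.064

E[U] = 0.8,  E[V] = 1.32
E[UV] = 2.12
Cov(U,V) = E[UV] − E[U]E[V] = 2.12 − (0.8)(1.32) = 1.064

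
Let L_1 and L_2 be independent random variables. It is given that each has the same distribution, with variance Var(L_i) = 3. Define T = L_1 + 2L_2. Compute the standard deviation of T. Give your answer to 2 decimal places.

3.87

By independence, Var(T) = (1)²Var(L_1) + (2)²Var(L_2)
= (1)²·3 + (2)²·3 = 15
sd(T) = √15 ≈ 3.87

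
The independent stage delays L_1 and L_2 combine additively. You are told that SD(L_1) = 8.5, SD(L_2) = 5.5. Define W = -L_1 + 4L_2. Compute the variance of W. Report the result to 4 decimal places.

Var(L_1) = 72.25, Var(L_2) = 30.25
By independence, Var(W) = (-1)²Var(L_1) + (4)²Var(L_2)
= (-1)²·72.25 + (4)²·30.25 = 556.25

556.2500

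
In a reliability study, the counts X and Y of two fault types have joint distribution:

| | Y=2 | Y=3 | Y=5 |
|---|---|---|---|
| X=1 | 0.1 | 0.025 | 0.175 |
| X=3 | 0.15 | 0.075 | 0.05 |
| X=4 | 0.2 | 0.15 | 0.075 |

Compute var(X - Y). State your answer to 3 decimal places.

E[X] = 2.825,  E[Y] = 3.15,  E[XY] = 8.375
var(X) = 9.575 − (2.825)² = 1.594375;  var(Y) = 11.55 − (3.15)² = 1.6275
Cov(X,Y) = 8.375 − (2.825)(3.15) = -0.52375
var(X - Y) = (1)²·1.594375 + (-1)²·1.6275 + 2·(1)·(-1)·-0.52375 = 4.269375

4.269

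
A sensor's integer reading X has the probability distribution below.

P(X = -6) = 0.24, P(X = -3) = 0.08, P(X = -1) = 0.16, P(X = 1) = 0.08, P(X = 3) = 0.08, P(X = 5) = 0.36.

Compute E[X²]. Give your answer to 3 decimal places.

E[X²] = (-6)²(0.24) + (-3)²(0.08) + (-1)²(0.16) + (1)²(0.08) + (3)²(0.08) + (5)²(0.36) = 19.32

19.320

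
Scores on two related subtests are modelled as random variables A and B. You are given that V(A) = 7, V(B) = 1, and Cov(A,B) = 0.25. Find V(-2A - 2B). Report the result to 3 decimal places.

V(-2A - 2B) = (-2)²·V(A) + (-2)²·V(B) + 2·(-2)·(-2)·Cov(A,B)
= 4·7 + 4·1 + 8·0.25 = 34

34.000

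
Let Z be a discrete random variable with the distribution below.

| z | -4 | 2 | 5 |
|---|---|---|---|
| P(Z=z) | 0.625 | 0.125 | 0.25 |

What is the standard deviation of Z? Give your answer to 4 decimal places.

3.9686

E[Z] = (-4)(0.625) + (2)(0.125) + (5)(0.25) = -1
E[Z²] = (-4)²(0.625) + (2)²(0.125) + (5)²(0.25) = 16.75
V(Z) = E[Z²] − (E[Z])² = 16.75 − (-1)² = 15.75
SD(Z) = √15.75 ≈ 3.9686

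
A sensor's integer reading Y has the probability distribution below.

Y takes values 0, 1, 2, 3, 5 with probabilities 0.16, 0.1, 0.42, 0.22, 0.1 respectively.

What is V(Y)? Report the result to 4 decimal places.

E[Y] = (0)(0.16) + (1)(0.1) + (2)(0.42) + (3)(0.22) + (5)(0.1) = 2.1
E[Y²] = (0)²(0.16) + (1)²(0.1) + (2)²(0.42) + (3)²(0.22) + (5)²(0.1) = 6.26
V(Y) = E[Y²] − (E[Y])² = 6.26 − (2.1)² = 1.85

1.8500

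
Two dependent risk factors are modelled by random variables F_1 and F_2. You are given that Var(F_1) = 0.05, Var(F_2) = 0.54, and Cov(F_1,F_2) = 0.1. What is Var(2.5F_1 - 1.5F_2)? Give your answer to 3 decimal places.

0.778

Var(2.5F_1 - 1.5F_2) = (2.5)²·Var(F_1) + (-1.5)²·Var(F_2) + 2·(2.5)·(-1.5)·Cov(F_1,F_2)
= 6.25·0.05 + 2.25·0.54 + -7.5·0.1 = 0.7775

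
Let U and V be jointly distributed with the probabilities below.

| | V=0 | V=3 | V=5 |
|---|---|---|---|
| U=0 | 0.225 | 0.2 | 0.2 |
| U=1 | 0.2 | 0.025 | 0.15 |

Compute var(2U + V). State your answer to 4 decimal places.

5.4944

E[U] = 0.375,  E[V] = 2.425,  E[UV] = 0.825
var(U) = 0.375 − (0.375)² = 0.234375;  var(V) = 10.775 − (2.425)² = 4.894375
Cov(U,V) = 0.825 − (0.375)(2.425) = -0.084375
var(2U + V) = (2)²·0.234375 + (1)²·4.894375 + 2·(2)·(1)·-0.084375 = 5.494375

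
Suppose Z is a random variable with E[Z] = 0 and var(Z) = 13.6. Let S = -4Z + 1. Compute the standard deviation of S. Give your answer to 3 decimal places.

var(-4Z + 1) = (-4)²·13.6 = 217.6
SD(S) = √217.6 ≈ 14.751

14.751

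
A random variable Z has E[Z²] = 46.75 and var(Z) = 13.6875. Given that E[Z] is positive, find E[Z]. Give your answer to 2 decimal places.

(E[Z])² = E[Z²] − var(Z) = 46.75 − 13.6875 = 33.0625
E[Z] = √33.0625 = 5.75

5.75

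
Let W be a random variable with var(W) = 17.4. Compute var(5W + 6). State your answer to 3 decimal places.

435.000

var(5W + 6) = (5)²·var(W) = 25·17.4 = 435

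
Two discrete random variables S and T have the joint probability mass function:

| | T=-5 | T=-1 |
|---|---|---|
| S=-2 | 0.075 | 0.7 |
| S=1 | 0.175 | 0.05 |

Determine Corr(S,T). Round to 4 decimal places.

-0.6567

E[S] = -1.325,  E[T] = -2
E[ST] = 1.225
Cov(S,T) = E[ST] − E[S]E[T] = 1.225 − (-1.325)(-2) = -1.425
var(S) = 1.569375,  var(T) = 3
ρ = -1.425 / √(1.569375·3) ≈ -0.6567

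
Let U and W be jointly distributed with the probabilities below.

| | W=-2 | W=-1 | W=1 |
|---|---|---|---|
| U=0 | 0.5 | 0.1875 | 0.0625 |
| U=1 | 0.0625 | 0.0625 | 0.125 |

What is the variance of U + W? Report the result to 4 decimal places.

E[U] = 0.25,  E[W] = -1.1875,  E[UW] = -0.0625
var(U) = 0.25 − (0.25)² = 0.1875;  var(W) = 2.6875 − (-1.1875)² = 1.27734375
Cov(U,W) = -0.0625 − (0.25)(-1.1875) = 0.234375
var(U + W) = (1)²·0.1875 + (1)²·1.27734375 + 2·(1)·(1)·0.234375 = 1.93359375

1.9336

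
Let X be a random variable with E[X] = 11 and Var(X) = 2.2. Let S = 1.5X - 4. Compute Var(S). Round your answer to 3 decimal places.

Var(1.5X - 4) = (1.5)²·Var(X) = 2.25·2.2 = 4.95

4.950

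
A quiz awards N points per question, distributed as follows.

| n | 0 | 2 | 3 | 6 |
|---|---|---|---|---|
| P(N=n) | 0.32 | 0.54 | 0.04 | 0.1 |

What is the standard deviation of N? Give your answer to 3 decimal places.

1.697

E[N] = (0)(0.32) + (2)(0.54) + (3)(0.04) + (6)(0.1) = 1.8
E[N²] = (0)²(0.32) + (2)²(0.54) + (3)²(0.04) + (6)²(0.1) = 6.12
var(N) = E[N²] − (E[N])² = 6.12 − (1.8)² = 2.88
SD(N) = √2.88 ≈ 1.697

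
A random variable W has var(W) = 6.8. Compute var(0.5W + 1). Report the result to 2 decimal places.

1.70

var(0.5W + 1) = (0.5)²·var(W) = 0.25·6.8 = 1.7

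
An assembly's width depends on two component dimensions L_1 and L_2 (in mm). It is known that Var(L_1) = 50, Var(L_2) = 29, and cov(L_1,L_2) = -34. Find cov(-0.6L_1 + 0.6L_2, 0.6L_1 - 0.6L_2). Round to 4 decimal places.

cov(-0.6L_1 + 0.6L_2, 0.6L_1 - 0.6L_2) = (-0.6)(0.6)Var(L_1) + (0.6)(-0.6)Var(L_2) + [(-0.6)(-0.6) + (0.6)(0.6)]cov(L_1,L_2)
= -0.36·50 + -0.36·29 + 0.72·-34 = -52.92

-52.9200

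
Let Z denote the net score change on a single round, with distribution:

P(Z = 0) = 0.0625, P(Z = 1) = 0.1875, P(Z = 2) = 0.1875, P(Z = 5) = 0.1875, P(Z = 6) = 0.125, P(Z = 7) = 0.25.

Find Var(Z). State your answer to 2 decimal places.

6.38

E[Z] = (0)(0.0625) + (1)(0.1875) + (2)(0.1875) + (5)(0.1875) + (6)(0.125) + (7)(0.25) = 4
E[Z²] = (0)²(0.0625) + (1)²(0.1875) + (2)²(0.1875) + (5)²(0.1875) + (6)²(0.125) + (7)²(0.25) = 22.375
Var(Z) = E[Z²] − (E[Z])² = 22.375 − (4)² = 6.375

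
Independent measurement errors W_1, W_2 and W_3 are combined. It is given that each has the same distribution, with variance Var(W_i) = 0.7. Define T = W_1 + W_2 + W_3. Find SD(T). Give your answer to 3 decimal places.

1.449

By independence, Var(T) = (1)²Var(W_1) + (1)²Var(W_2) + (1)²Var(W_3)
= (1)²·0.7 + (1)²·0.7 + (1)²·0.7 = 2.1
SD(T) = √2.1 ≈ 1.449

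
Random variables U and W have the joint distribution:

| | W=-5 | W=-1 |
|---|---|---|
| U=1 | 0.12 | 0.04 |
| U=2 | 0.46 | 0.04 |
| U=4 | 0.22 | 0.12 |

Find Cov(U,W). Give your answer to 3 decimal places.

E[U] = 2.52,  E[W] = -4.2
E[UW] = -10.2
Cov(U,W) = E[UW] − E[U]E[W] = -10.2 − (2.52)(-4.2) = 0.384

0.384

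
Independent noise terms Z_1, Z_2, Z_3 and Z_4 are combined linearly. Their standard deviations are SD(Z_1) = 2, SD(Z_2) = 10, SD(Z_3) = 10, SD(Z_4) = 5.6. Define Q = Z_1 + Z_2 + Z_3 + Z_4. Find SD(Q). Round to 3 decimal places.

V(Z_1) = 4, V(Z_2) = 100, V(Z_3) = 100, V(Z_4) = 31.36
By independence, V(Q) = (1)²V(Z_1) + (1)²V(Z_2) + (1)²V(Z_3) + (1)²V(Z_4)
= (1)²·4 + (1)²·100 + (1)²·100 + (1)²·31.36 = 235.36
SD(Q) = √235.36 ≈ 15.341

15.341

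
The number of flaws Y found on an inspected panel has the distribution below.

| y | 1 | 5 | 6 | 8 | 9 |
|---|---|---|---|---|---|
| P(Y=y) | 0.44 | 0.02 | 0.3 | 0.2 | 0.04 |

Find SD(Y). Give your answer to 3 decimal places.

E[Y] = (1)(0.44) + (5)(0.02) + (6)(0.3) + (8)(0.2) + (9)(0.04) = 4.3
E[Y²] = (1)²(0.44) + (5)²(0.02) + (6)²(0.3) + (8)²(0.2) + (9)²(0.04) = 27.78
Var(Y) = E[Y²] − (E[Y])² = 27.78 − (4.3)² = 9.29
SD(Y) = √9.29 ≈ 3.048

3.048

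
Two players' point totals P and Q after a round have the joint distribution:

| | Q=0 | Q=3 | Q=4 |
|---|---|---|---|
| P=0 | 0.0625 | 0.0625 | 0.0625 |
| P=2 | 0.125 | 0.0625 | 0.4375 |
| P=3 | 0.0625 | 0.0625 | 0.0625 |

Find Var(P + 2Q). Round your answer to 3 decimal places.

E[P] = 1.8125,  E[Q] = 2.8125,  E[PQ] = 5.1875
Var(P) = 4.1875 − (1.8125)² = 0.90234375;  Var(Q) = 10.6875 − (2.8125)² = 2.77734375
cov(P,Q) = 5.1875 − (1.8125)(2.8125) = 0.08984375
Var(P + 2Q) = (1)²·0.90234375 + (2)²·2.77734375 + 2·(1)·(2)·0.08984375 = 12.37109375

12.371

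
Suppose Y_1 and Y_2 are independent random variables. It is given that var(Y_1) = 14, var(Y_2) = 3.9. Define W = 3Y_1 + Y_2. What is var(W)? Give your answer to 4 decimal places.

By independence, var(W) = (3)²var(Y_1) + (1)²var(Y_2)
= (3)²·14 + (1)²·3.9 = 129.9

129.9000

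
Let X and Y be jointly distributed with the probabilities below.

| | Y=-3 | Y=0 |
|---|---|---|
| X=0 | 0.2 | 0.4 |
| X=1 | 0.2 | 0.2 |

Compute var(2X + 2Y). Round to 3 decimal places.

8.640

E[X] = 0.4,  E[Y] = -1.2,  E[XY] = -0.6
var(X) = 0.4 − (0.4)² = 0.24;  var(Y) = 3.6 − (-1.2)² = 2.16
Cov(X,Y) = -0.6 − (0.4)(-1.2) = -0.12
var(2X + 2Y) = (2)²·0.24 + (2)²·2.16 + 2·(2)·(2)·-0.12 = 8.64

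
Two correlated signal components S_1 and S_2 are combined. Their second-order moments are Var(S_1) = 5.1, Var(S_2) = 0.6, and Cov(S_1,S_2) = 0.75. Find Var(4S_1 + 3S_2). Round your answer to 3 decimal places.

Var(4S_1 + 3S_2) = (4)²·Var(S_1) + (3)²·Var(S_2) + 2·(4)·(3)·Cov(S_1,S_2)
= 16·5.1 + 9·0.6 + 24·0.75 = 105

105.000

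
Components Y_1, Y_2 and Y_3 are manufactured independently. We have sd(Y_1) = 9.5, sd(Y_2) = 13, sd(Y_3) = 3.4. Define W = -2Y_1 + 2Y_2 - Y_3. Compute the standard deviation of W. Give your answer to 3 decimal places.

var(Y_1) = 90.25, var(Y_2) = 169, var(Y_3) = 11.56
By independence, var(W) = (-2)²var(Y_1) + (2)²var(Y_2) + (-1)²var(Y_3)
= (-2)²·90.25 + (2)²·169 + (-1)²·11.56 = 1048.56
sd(W) = √1048.56 ≈ 32.381

32.381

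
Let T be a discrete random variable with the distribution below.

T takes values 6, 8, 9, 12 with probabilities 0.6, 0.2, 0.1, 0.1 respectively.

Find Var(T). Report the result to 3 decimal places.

3.610

E[T] = (6)(0.6) + (8)(0.2) + (9)(0.1) + (12)(0.1) = 7.3
E[T²] = (6)²(0.6) + (8)²(0.2) + (9)²(0.1) + (12)²(0.1) = 56.9
Var(T) = E[T²] − (E[T])² = 56.9 − (7.3)² = 3.61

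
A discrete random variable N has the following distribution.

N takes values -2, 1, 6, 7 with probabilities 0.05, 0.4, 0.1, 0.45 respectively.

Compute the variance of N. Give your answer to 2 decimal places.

E[N] = (-2)(0.05) + (1)(0.4) + (6)(0.1) + (7)(0.45) = 4.05
E[N²] = (-2)²(0.05) + (1)²(0.4) + (6)²(0.1) + (7)²(0.45) = 26.25
var(N) = E[N²] − (E[N])² = 26.25 − (4.05)² = 9.8475

9.85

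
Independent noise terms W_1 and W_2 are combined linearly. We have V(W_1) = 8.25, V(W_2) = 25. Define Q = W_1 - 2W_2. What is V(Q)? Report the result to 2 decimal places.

108.25

By independence, V(Q) = (1)²V(W_1) + (-2)²V(W_2)
= (1)²·8.25 + (-2)²·25 = 108.25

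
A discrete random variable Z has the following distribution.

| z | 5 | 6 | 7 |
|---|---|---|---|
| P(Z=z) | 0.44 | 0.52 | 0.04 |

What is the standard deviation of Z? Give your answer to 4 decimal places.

0.5657

E[Z] = (5)(0.44) + (6)(0.52) + (7)(0.04) = 5.6
E[Z²] = (5)²(0.44) + (6)²(0.52) + (7)²(0.04) = 31.68
V(Z) = E[Z²] − (E[Z])² = 31.68 − (5.6)² = 0.32
σ(Z) = √0.32 ≈ 0.5657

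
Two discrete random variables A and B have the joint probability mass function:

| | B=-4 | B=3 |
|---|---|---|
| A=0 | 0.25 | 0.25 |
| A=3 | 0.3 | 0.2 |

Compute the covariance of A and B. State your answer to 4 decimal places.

-0.5250

E[A] = 1.5,  E[B] = -0.85
E[AB] = -1.8
Cov(A,B) = E[AB] − E[A]E[B] = -1.8 − (1.5)(-0.85) = -0.525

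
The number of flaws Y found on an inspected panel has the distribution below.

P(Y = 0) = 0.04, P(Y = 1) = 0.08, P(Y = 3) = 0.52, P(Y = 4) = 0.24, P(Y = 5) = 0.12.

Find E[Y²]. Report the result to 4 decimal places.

11.6000

E[Y²] = (0)²(0.04) + (1)²(0.08) + (3)²(0.52) + (4)²(0.24) + (5)²(0.12) = 11.6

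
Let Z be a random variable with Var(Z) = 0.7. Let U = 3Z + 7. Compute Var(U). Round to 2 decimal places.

Var(3Z + 7) = (3)²·Var(Z) = 9·0.7 = 6.3

6.30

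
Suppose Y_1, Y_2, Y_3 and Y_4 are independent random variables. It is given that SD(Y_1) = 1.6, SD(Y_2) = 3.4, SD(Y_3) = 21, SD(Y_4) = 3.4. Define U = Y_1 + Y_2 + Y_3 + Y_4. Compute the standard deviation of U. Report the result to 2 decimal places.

21.60

var(Y_1) = 2.56, var(Y_2) = 11.56, var(Y_3) = 441, var(Y_4) = 11.56
By independence, var(U) = (1)²var(Y_1) + (1)²var(Y_2) + (1)²var(Y_3) + (1)²var(Y_4)
= (1)²·2.56 + (1)²·11.56 + (1)²·441 + (1)²·11.56 = 466.68
SD(U) = √466.68 ≈ 21.60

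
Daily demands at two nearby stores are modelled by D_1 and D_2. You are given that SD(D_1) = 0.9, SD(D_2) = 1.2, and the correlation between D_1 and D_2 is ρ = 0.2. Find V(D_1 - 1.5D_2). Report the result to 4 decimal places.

3.4020

V(D_1) = (0.9)² = 0.81;  V(D_2) = (1.2)² = 1.44
Cov(D_1,D_2) = ρ·SD(D_1)·SD(D_2) = 0.2·0.9·1.2 = 0.216
V(D_1 - 1.5D_2) = (1)²·V(D_1) + (-1.5)²·V(D_2) + 2·(1)·(-1.5)·Cov(D_1,D_2)
= 1·0.81 + 2.25·1.44 + -3·0.216 = 3.402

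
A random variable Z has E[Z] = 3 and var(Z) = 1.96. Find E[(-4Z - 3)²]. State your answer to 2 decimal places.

256.36

E[-4Z - 3] = -4·3 − 3 = -15
var(-4Z - 3) = (-4)²·1.96 = 31.36
E[(-4Z - 3)²] = var((-4Z - 3)) + (E[(-4Z - 3)])² = 31.36 + (-15)² = 256.36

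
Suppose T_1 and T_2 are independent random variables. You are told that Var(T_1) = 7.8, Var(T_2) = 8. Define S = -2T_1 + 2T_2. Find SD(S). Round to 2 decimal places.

7.95

By independence, Var(S) = (-2)²Var(T_1) + (2)²Var(T_2)
= (-2)²·7.8 + (2)²·8 = 63.2
SD(S) = √63.2 ≈ 7.95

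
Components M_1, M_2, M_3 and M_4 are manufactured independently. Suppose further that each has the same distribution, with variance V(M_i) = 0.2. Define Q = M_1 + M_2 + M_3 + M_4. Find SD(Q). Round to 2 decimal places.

0.89

By independence, V(Q) = (1)²V(M_1) + (1)²V(M_2) + (1)²V(M_3) + (1)²V(M_4)
= (1)²·0.2 + (1)²·0.2 + (1)²·0.2 + (1)²·0.2 = 0.8
SD(Q) = √0.8 ≈ 0.89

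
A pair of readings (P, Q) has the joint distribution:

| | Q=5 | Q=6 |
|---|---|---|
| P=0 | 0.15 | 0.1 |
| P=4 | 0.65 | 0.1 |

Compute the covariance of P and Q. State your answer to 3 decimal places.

E[P] = 3,  E[Q] = 5.2
E[PQ] = 15.4
Cov(P,Q) = E[PQ] − E[P]E[Q] = 15.4 − (3)(5.2) = -0.2

-0.200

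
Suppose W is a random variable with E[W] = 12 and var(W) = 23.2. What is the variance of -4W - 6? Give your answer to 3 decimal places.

var(-4W - 6) = (-4)²·var(W) = 16·23.2 = 371.2

371.200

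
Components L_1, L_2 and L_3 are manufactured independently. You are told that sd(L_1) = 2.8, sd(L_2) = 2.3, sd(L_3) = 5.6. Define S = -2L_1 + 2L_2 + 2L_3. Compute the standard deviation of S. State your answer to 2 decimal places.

13.34

var(L_1) = 7.84, var(L_2) = 5.29, var(L_3) = 31.36
By independence, var(S) = (-2)²var(L_1) + (2)²var(L_2) + (2)²var(L_3)
= (-2)²·7.84 + (2)²·5.29 + (2)²·31.36 = 177.96
sd(S) = √177.96 ≈ 13.34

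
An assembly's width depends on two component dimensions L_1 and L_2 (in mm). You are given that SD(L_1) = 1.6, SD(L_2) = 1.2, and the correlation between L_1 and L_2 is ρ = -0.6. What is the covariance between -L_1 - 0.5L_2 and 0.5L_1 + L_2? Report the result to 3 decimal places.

-0.560

var(L_1) = (1.6)² = 2.56;  var(L_2) = (1.2)² = 1.44
Cov(L_1,L_2) = ρ·SD(L_1)·SD(L_2) = -0.6·1.6·1.2 = -1.152
Cov(-L_1 - 0.5L_2, 0.5L_1 + L_2) = (-1)(0.5)var(L_1) + (-0.5)(1)var(L_2) + [(-1)(1) + (-0.5)(0.5)]Cov(L_1,L_2)
= -0.5·2.56 + -0.5·1.44 + -1.25·-1.152 = -0.56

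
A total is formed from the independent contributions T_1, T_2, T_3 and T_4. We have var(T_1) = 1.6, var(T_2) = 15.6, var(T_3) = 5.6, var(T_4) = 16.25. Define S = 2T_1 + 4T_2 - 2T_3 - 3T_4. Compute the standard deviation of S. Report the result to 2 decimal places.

By independence, var(S) = (2)²var(T_1) + (4)²var(T_2) + (-2)²var(T_3) + (-3)²var(T_4)
= (2)²·1.6 + (4)²·15.6 + (-2)²·5.6 + (-3)²·16.25 = 424.65
SD(S) = √424.65 ≈ 20.61

20.61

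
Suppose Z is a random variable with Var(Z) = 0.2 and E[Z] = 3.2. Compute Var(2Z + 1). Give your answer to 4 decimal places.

Var(2Z + 1) = (2)²·Var(Z) = 4·0.2 = 0.8

0.8000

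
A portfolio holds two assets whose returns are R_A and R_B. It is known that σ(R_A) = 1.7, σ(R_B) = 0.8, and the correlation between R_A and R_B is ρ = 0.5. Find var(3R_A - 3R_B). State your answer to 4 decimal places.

var(R_A) = (1.7)² = 2.89;  var(R_B) = (0.8)² = 0.64
Cov(R_A,R_B) = ρ·σ(R_A)·σ(R_B) = 0.5·1.7·0.8 = 0.68
var(3R_A - 3R_B) = (3)²·var(R_A) + (-3)²·var(R_B) + 2·(3)·(-3)·Cov(R_A,R_B)
= 9·2.89 + 9·0.64 + -18·0.68 = 19.53

19.5300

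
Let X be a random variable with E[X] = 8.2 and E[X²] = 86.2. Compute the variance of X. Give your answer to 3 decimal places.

Var(X) = 86.2 − (8.2)² = 18.96

18.960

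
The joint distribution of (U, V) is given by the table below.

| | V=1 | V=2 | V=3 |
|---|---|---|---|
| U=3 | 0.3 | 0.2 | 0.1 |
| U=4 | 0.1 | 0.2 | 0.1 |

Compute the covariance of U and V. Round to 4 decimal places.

E[U] = 3.4,  E[V] = 1.8
E[UV] = 6.2
cov(U,V) = E[UV] − E[U]E[V] = 6.2 − (3.4)(1.8) = 0.08

0.0800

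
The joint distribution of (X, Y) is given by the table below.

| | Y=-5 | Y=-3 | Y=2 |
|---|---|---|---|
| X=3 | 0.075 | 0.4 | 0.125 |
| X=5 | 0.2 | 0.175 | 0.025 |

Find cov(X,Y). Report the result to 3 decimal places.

E[X] = 3.8,  E[Y] = -2.8
E[XY] = -11.35
cov(X,Y) = E[XY] − E[X]E[Y] = -11.35 − (3.8)(-2.8) = -0.71

-0.710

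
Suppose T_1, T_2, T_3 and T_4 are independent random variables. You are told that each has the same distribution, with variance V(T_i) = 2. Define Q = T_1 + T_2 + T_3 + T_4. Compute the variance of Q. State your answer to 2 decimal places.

By independence, V(Q) = (1)²V(T_1) + (1)²V(T_2) + (1)²V(T_3) + (1)²V(T_4)
= (1)²·2 + (1)²·2 + (1)²·2 + (1)²·2 = 8

8.00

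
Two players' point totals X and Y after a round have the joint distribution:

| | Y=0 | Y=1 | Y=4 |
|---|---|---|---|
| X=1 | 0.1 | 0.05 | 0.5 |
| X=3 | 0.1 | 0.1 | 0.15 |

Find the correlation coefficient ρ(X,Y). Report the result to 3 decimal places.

E[X] = 1.7,  E[Y] = 2.75
E[XY] = 4.15
Cov(X,Y) = E[XY] − E[X]E[Y] = 4.15 − (1.7)(2.75) = -0.525
V(X) = 0.91,  V(Y) = 2.9875
ρ = -0.525 / √(0.91·2.9875) ≈ -0.318

-0.318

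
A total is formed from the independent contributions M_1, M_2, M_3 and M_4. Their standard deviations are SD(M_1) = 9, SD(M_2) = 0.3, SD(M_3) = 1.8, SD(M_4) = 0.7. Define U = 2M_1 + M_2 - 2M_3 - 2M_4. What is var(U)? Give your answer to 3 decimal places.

339.010

var(M_1) = 81, var(M_2) = 0.09, var(M_3) = 3.24, var(M_4) = 0.49
By independence, var(U) = (2)²var(M_1) + (1)²var(M_2) + (-2)²var(M_3) + (-2)²var(M_4)
= (2)²·81 + (1)²·0.09 + (-2)²·3.24 + (-2)²·0.49 = 339.01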